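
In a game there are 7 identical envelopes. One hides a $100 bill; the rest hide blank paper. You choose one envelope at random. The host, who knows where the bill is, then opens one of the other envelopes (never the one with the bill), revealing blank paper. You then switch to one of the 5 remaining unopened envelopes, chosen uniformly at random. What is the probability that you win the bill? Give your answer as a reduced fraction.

6/35

Your original envelope holds the bill with probability 1/7, so the other 6 collectively hold it with probability 6/7.
The host can always find an empty envelope to open, so this doesn't change that 6/7; it is now spread over the 5 remaining unopened envelopes.
P(win by switching) = (6/7) · (1/5) = 6/35.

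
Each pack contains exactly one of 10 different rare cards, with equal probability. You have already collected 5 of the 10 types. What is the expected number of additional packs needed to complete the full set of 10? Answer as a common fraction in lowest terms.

137/6

Starting from 5 distinct types, each trial gives a new one with probability (10−i)/10 when i types are held, so the wait for the next new type is 10/(10−i).
E = 10/5 + 10/4 + 10/3 + 10/2 + 10/1 = 137/6.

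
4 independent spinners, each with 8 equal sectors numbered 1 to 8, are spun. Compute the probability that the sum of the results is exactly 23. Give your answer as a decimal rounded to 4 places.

There are 8^4 = 4096 equally likely outcomes.
The number of ordered 4-tuples from {1,…,8} summing to 23 is 204.
P(sum = 23) = 204/4096 = 51/1024 ≈ 0.0498.

0.0498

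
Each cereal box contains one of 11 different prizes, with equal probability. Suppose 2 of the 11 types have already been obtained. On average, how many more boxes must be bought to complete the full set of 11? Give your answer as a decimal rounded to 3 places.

31.119

Starting from 2 distinct types, each trial gives a new one with probability (11−i)/11 when i types are held, so the wait for the next new type is 11/(11−i).
E = 11/9 + 11/8 + 11/7 + 11/6 + 11/5 + 11/4 + 11/3 + 11/2 + 11/1 = 78419/2520 ≈ 31.119.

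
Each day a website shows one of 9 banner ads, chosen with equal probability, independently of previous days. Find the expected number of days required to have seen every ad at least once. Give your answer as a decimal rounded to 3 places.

25.461

After i distinct types are collected, each trial gives a new one with probability (9−i)/9, so the expected wait for the next new type is 9/(9−i).
E = 9/9 + 9/8 + 9/7 + 9/6 + 9/5 + 9/4 + 9/3 + 9/2 + 9/1 = 7129/280 ≈ 25.461.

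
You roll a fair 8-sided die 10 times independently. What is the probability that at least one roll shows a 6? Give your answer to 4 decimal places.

P(no roll shows a 6) = (7/8)^10 ≈ 0.2631.
P(at least one) = 1 − 0.2631 = 0.7369.

0.7369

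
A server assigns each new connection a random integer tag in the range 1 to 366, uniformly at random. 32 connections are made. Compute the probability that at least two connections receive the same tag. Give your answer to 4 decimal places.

0.7524

It's easier to compute the probability that all 32 are distinct.
P(all distinct) = 366/366 · 365/366 · ··· · 335/366 ≈ 0.2476.
So the probability of at least one match is 1 − 0.2476 = 0.7524.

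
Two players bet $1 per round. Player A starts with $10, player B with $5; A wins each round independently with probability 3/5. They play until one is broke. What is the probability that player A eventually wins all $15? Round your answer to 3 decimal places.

0.985

Let r = q/p = (2/5)/(3/5) = 2/3. The recurrence P(i) = p·P(i+1) + q·P(i−1) with P(0)=0, P(15)=1 gives P(i) = (1 − r^i)/(1 − r^15).
P(10) = (1 − (2/3)^10) / (1 − (2/3)^15) = 66825/67849 ≈ 0.985.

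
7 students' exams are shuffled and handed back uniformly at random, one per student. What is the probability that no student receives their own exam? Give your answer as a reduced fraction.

This is the derangement probability: permutations of 7 with no fixed point.
D(7) = 7! · (1 − 1/1! + 1/2! − ··· + (−1)^7/7!) = 1854.
P = 1854/5040 = 103/280.

103/280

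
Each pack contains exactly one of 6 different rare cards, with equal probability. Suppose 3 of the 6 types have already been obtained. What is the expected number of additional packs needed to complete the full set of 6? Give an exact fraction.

Starting from 3 distinct types, each trial gives a new one with probability (6−i)/6 when i types are held, so the wait for the next new type is 6/(6−i).
E = 6/3 + 6/2 + 6/1 = 11.

11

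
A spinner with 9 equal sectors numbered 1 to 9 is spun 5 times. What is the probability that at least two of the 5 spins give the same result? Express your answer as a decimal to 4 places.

0.7439

P(all 5 different) = 9/9 · 8/9 · ··· · 5/9 ≈ 0.2561.
P(at least two equal) = 1 − 0.2561 = 0.7439.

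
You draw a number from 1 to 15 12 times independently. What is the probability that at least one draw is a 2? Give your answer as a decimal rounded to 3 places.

P(no draw is a 2) = (14/15)^12 ≈ 0.437.
P(at least one) = 1 − 0.437 = 0.563.

0.563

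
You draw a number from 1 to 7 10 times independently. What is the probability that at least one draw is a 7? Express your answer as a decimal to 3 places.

0.786

P(no draw is a 7) = (6/7)^10 ≈ 0.214.
P(at least one) = 1 − 0.214 = 0.786.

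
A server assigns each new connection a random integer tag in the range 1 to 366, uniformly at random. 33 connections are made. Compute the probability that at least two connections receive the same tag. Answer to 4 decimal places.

It's easier to compute the probability that all 33 are distinct.
P(all distinct) = 366/366 · 365/366 · ··· · 334/366 ≈ 0.2260.
So the probability of at least one match is 1 − 0.2260 = 0.7740.

0.7740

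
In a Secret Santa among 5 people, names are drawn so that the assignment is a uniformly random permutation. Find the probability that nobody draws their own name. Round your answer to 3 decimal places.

This is the derangement probability: permutations of 5 with no fixed point.
D(5) = 5! · (1 − 1/1! + 1/2! − ··· + (−1)^5/5!) = 44.
P = 44/120 = 11/30 ≈ 0.367.

0.367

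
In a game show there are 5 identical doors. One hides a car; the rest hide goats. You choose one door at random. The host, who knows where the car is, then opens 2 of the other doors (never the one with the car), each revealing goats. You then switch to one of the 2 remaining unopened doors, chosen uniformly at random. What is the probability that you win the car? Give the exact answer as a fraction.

Your original door holds the car with probability 1/5, so the other 4 collectively hold it with probability 4/5.
The host can always find 2 empty doors to open, so the reveals don't change that 4/5; it is now spread over the 2 remaining unopened doors.
P(win by switching) = (4/5) · (1/2) = 2/5.

2/5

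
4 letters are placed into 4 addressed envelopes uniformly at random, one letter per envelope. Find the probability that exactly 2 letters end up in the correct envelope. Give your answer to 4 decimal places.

Choose which 2 of the 4 are fixed: C(4,2) = 6 ways.
The remaining 2 must have no fixed point: D(2) = 1.
P = 6·1/24 = 1/4 ≈ 0.2500.

0.2500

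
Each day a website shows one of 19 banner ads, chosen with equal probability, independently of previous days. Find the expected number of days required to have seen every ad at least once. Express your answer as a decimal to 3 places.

67.407

After i distinct types are collected, each trial gives a new one with probability (19−i)/19, so the expected wait for the next new type is 19/(19−i).
E = 19/19 + 19/18 + 19/17 + 19/16 + 19/15 + 19/14 + 19/13 + 19/12 + 19/11 + 19/10 + 19/9 + 19/8 + 19/7 + 19/6 + 19/5 + 19/4 + 19/3 + 19/2 + 19/1 = 275295799/4084080 ≈ 67.407.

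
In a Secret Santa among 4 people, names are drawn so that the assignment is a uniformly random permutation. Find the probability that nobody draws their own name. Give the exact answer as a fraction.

3/8

This is the derangement probability: permutations of 4 with no fixed point.
D(4) = 4! · (1 − 1/1! + 1/2! − ··· + (−1)^4/4!) = 9.
P = 9/24 = 3/8.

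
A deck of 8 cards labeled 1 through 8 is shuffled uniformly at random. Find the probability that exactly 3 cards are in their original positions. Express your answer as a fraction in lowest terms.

11/180

Choose which 3 of the 8 are fixed: C(8,3) = 56 ways.
The remaining 5 must have no fixed point: D(5) = 44.
P = 56·44/40320 = 11/180.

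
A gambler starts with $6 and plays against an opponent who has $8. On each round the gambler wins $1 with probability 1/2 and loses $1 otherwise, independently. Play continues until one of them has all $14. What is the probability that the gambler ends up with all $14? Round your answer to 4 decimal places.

With a fair step, P(i) = ½P(i−1) + ½P(i+1) with P(0)=0, P(14)=1 has the linear solution P(i) = i/14.
P(6) = 6/14 = 3/7 ≈ 0.4286.

0.4286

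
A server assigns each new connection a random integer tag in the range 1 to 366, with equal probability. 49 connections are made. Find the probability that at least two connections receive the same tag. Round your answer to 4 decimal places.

0.9654

It's easier to compute the probability that all 49 are distinct.
P(all distinct) = 366/366 · 365/366 · ··· · 318/366 ≈ 0.0346.
So the probability of at least one match is 1 − 0.0346 = 0.9654.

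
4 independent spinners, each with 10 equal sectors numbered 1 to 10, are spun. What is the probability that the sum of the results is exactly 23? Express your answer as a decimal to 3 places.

There are 10^4 = 10000 equally likely outcomes.
The number of ordered 4-tuples from {1,…,10} summing to 23 is 660.
P(sum = 23) = 660/10000 = 33/500 ≈ 0.066.

0.066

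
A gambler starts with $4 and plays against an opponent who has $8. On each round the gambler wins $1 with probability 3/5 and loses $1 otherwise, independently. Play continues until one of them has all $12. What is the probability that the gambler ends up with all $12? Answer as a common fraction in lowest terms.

Let r = q/p = (2/5)/(3/5) = 2/3. The recurrence P(i) = p·P(i+1) + q·P(i−1) with P(0)=0, P(12)=1 gives P(i) = (1 − r^i)/(1 − r^12).
P(4) = (1 − (2/3)^4) / (1 − (2/3)^12) = 6561/8113.

6561/8113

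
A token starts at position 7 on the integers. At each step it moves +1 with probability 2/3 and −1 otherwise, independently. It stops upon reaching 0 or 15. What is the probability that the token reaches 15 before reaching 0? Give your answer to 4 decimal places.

0.9922

Let r = q/p = (1/3)/(2/3) = 1/2. The recurrence P(i) = p·P(i+1) + q·P(i−1) with P(0)=0, P(15)=1 gives P(i) = (1 − r^i)/(1 − r^15).
P(7) = (1 − (1/2)^7) / (1 − (1/2)^15) = 32512/32767 ≈ 0.9922.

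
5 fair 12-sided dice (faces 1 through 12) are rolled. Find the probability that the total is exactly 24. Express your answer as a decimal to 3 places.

0.029

There are 12^5 = 248832 equally likely outcomes.
The number of ordered 5-tuples from {1,…,12} summing to 24 is 7205.
P(sum = 24) = 7205/248832 ≈ 0.029.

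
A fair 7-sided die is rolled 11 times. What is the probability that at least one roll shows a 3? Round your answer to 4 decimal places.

0.8165

P(no roll shows a 3) = (6/7)^11 ≈ 0.1835.
P(at least one) = 1 − 0.1835 = 0.8165.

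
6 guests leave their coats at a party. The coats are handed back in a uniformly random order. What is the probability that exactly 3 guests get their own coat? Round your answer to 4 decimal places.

Choose which 3 of the 6 are fixed: C(6,3) = 20 ways.
The remaining 3 must have no fixed point: D(3) = 2.
P = 20·2/720 = 1/18 ≈ 0.0556.

0.0556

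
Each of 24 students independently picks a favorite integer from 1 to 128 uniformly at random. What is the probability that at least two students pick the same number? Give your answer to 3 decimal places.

It's easier to compute the probability that all 24 are distinct.
P(all distinct) = 128/128 · 127/128 · ··· · 105/128 ≈ 0.100.
So the probability of at least one match is 1 − 0.100 = 0.900.

0.900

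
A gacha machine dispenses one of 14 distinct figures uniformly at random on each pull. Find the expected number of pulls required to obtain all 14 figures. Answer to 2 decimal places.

45.52

After i distinct types are collected, each trial gives a new one with probability (14−i)/14, so the expected wait for the next new type is 14/(14−i).
E = 14/14 + 14/13 + 14/12 + 14/11 + 14/10 + 14/9 + 14/8 + 14/7 + 14/6 + 14/5 + 14/4 + 14/3 + 14/2 + 14/1 = 1171733/25740 ≈ 45.52.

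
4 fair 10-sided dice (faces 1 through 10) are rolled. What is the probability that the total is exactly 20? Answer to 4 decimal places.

0.0633

There are 10^4 = 10000 equally likely outcomes.
The number of ordered 4-tuples from {1,…,10} summing to 20 is 633.
P(sum = 20) = 633/10000 ≈ 0.0633.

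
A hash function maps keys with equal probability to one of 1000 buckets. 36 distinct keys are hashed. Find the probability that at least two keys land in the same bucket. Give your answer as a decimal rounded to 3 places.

0.471

It's easier to compute the probability that all 36 are distinct.
P(all distinct) = 1000/1000 · 999/1000 · ··· · 965/1000 ≈ 0.529.
So the probability of at least one match is 1 − 0.529 = 0.471.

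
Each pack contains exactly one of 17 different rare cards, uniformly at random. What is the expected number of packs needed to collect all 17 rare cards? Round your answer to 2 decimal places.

58.47

After i distinct types are collected, each trial gives a new one with probability (17−i)/17, so the expected wait for the next new type is 17/(17−i).
E = 17/17 + 17/16 + 17/15 + 17/14 + 17/13 + 17/12 + 17/11 + 17/10 + 17/9 + 17/8 + 17/7 + 17/6 + 17/5 + 17/4 + 17/3 + 17/2 + 17/1 = 42142223/720720 ≈ 58.47.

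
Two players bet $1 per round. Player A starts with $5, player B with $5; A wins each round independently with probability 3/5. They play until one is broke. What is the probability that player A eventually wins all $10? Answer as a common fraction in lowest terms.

243/275

Let r = q/p = (2/5)/(3/5) = 2/3. The recurrence P(i) = p·P(i+1) + q·P(i−1) with P(0)=0, P(10)=1 gives P(i) = (1 − r^i)/(1 − r^10).
P(5) = (1 − (2/3)^5) / (1 − (2/3)^10) = 243/275.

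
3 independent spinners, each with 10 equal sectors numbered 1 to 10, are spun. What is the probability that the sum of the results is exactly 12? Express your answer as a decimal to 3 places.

0.055

There are 10^3 = 1000 equally likely outcomes.
The number of ordered 3-tuples from {1,…,10} summing to 12 is 55.
P(sum = 12) = 55/1000 = 11/200 ≈ 0.055.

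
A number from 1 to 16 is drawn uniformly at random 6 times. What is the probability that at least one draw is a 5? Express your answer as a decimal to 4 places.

P(no draw is a 5) = (15/16)^6 ≈ 0.6789.
P(at least one) = 1 − 0.6789 = 0.3211.

0.3211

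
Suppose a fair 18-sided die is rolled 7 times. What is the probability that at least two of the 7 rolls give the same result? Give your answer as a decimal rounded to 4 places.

0.7380

P(all 7 different) = 18/18 · 17/18 · ··· · 12/18 ≈ 0.2620.
P(at least two equal) = 1 − 0.2620 = 0.7380.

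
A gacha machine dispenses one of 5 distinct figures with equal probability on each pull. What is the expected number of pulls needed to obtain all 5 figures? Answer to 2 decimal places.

11.42

After i distinct types are collected, each trial gives a new one with probability (5−i)/5, so the expected wait for the next new type is 5/(5−i).
E = 5/5 + 5/4 + 5/3 + 5/2 + 5/1 = 137/12 ≈ 11.42.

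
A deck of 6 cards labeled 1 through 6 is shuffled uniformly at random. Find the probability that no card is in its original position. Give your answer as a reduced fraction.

53/144

This is the derangement probability: permutations of 6 with no fixed point.
D(6) = 6! · (1 − 1/1! + 1/2! − ··· + (−1)^6/6!) = 265.
P = 265/720 = 53/144.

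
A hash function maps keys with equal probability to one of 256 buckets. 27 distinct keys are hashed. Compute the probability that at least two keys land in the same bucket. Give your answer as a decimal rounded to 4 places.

0.7585

It's easier to compute the probability that all 27 are distinct.
P(all distinct) = 256/256 · 255/256 · ··· · 230/256 ≈ 0.2415.
So the probability of at least one match is 1 − 0.2415 = 0.7585.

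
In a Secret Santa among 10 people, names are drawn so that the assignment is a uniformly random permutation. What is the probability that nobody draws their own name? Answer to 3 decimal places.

0.368

This is the derangement probability: permutations of 10 with no fixed point.
D(10) = 10! · (1 − 1/1! + 1/2! − ··· + (−1)^10/10!) = 1334961.
P = 1334961/3628800 = 16481/44800 ≈ 0.368.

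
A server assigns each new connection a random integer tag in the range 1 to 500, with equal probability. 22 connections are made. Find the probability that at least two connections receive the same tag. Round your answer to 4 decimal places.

It's easier to compute the probability that all 22 are distinct.
P(all distinct) = 500/500 · 499/500 · ··· · 479/500 ≈ 0.6258.
So the probability of at least one match is 1 − 0.6258 = 0.3742.

0.3742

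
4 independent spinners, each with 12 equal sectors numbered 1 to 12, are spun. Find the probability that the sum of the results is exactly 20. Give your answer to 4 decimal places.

0.0400

There are 12^4 = 20736 equally likely outcomes.
The number of ordered 4-tuples from {1,…,12} summing to 20 is 829.
P(sum = 20) = 829/20736 ≈ 0.0400.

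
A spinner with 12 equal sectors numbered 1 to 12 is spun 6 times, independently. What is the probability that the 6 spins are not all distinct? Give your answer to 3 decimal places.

0.777

P(all 6 different) = 12/12 · 11/12 · ··· · 7/12 ≈ 0.223.
P(at least two equal) = 1 − 0.223 = 0.777.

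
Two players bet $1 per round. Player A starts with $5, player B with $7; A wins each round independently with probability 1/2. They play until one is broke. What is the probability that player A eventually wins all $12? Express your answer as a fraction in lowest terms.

With a fair step, P(i) = ½P(i−1) + ½P(i+1) with P(0)=0, P(12)=1 has the linear solution P(i) = i/12.
P(5) = 5/12.

5/12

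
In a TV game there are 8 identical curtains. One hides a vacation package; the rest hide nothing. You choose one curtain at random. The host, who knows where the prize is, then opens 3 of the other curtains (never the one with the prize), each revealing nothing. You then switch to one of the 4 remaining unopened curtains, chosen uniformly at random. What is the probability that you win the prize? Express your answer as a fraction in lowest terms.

7/32

Your original curtain holds the prize with probability 1/8, so the other 7 collectively hold it with probability 7/8.
The host can always find 3 empty curtains to open, so the reveals don't change that 7/8; it is now spread over the 4 remaining unopened curtains.
P(win by switching) = (7/8) · (1/4) = 7/32.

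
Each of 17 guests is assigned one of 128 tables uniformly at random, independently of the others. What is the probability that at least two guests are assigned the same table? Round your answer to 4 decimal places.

0.6709

It's easier to compute the probability that all 17 are distinct.
P(all distinct) = 128/128 · 127/128 · ··· · 112/128 ≈ 0.3291.
So the probability of at least one match is 1 − 0.3291 = 0.6709.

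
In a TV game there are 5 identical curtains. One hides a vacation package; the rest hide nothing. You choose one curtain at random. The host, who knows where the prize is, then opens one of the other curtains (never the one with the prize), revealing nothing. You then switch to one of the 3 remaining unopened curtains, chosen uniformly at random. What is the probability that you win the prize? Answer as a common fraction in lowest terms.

4/15

Your original curtain holds the prize with probability 1/5, so the other 4 collectively hold it with probability 4/5.
The host can always find an empty curtain to open, so this doesn't change that 4/5; it is now spread over the 3 remaining unopened curtains.
P(win by switching) = (4/5) · (1/3) = 4/15.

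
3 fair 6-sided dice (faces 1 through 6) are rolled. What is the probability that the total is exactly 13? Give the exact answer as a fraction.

There are 6^3 = 216 equally likely outcomes.
The number of ordered 3-tuples from {1,…,6} summing to 13 is 21.
P(sum = 13) = 21/216 = 7/72.

7/72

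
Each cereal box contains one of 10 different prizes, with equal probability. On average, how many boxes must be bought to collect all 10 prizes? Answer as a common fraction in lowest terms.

7381/252

After i distinct types are collected, each trial gives a new one with probability (10−i)/10, so the expected wait for the next new type is 10/(10−i).
E = 10/10 + 10/9 + 10/8 + 10/7 + 10/6 + 10/5 + 10/4 + 10/3 + 10/2 + 10/1 = 7381/252.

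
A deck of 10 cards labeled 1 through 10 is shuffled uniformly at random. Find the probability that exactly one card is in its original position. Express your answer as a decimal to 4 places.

Choose which one is fixed: C(10,1) = 10 ways.
The remaining 9 must have no fixed point: D(9) = 133496.
P = 10·133496/3628800 = 16687/45360 ≈ 0.3679.

0.3679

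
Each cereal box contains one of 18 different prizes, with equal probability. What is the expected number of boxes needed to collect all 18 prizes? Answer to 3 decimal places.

After i distinct types are collected, each trial gives a new one with probability (18−i)/18, so the expected wait for the next new type is 18/(18−i).
E = 18/18 + 18/17 + 18/16 + 18/15 + 18/14 + 18/13 + 18/12 + 18/11 + 18/10 + 18/9 + 18/8 + 18/7 + 18/6 + 18/5 + 18/4 + 18/3 + 18/2 + 18/1 = 42822903/680680 ≈ 62.912.

62.912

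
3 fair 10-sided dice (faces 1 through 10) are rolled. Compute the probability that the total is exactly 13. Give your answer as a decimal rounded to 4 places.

There are 10^3 = 1000 equally likely outcomes.
The number of ordered 3-tuples from {1,…,10} summing to 13 is 63.
P(sum = 13) = 63/1000 ≈ 0.0630.

0.0630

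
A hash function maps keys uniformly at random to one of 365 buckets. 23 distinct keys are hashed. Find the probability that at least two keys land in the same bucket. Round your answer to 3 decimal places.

It's easier to compute the probability that all 23 are distinct.
P(all distinct) = 365/365 · 364/365 · ··· · 343/365 ≈ 0.493.
So the probability of at least one match is 1 − 0.493 = 0.507.

0.507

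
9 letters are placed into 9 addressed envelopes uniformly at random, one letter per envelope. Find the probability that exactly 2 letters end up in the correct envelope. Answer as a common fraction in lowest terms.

Choose which 2 of the 9 are fixed: C(9,2) = 36 ways.
The remaining 7 must have no fixed point: D(7) = 1854.
P = 36·1854/362880 = 103/560.

103/560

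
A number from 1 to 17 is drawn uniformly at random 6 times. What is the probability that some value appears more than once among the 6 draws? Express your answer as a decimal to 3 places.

0.631

P(all 6 different) = 17/17 · 16/17 · ··· · 12/17 ≈ 0.369.
P(at least two equal) = 1 − 0.369 = 0.631.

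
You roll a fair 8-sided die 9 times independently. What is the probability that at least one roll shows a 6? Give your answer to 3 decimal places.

0.699

P(no roll shows a 6) = (7/8)^9 ≈ 0.301.
P(at least one) = 1 − 0.301 = 0.699.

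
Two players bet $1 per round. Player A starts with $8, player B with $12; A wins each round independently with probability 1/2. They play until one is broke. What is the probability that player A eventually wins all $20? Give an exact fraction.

2/5

With a fair step, P(i) = ½P(i−1) + ½P(i+1) with P(0)=0, P(20)=1 has the linear solution P(i) = i/20.
P(8) = 8/20 = 2/5.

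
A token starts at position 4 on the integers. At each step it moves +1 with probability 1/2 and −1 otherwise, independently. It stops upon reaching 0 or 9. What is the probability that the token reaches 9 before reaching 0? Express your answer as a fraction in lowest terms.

With a fair step, P(i) = ½P(i−1) + ½P(i+1) with P(0)=0, P(9)=1 has the linear solution P(i) = i/9.
P(4) = 4/9.

4/9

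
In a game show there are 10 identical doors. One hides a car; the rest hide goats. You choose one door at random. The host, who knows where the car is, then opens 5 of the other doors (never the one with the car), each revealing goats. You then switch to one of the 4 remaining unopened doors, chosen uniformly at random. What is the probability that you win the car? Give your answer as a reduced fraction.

9/40

Your original door holds the car with probability 1/10, so the other 9 collectively hold it with probability 9/10.
The host can always find 5 empty doors to open, so the reveals don't change that 9/10; it is now spread over the 4 remaining unopened doors.
P(win by switching) = (9/10) · (1/4) = 9/40.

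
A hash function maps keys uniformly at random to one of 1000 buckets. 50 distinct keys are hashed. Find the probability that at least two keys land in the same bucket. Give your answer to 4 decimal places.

It's easier to compute the probability that all 50 are distinct.
P(all distinct) = 1000/1000 · 999/1000 · ··· · 951/1000 ≈ 0.2877.
So the probability of at least one match is 1 − 0.2877 = 0.7123.

0.7123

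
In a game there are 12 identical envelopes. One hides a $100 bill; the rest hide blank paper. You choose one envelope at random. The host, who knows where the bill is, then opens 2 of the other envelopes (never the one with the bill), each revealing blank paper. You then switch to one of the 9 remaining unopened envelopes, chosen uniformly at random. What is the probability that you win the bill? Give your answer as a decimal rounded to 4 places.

Your original envelope holds the bill with probability 1/12, so the other 11 collectively hold it with probability 11/12.
The host can always find 2 empty envelopes to open, so the reveals don't change that 11/12; it is now spread over the 9 remaining unopened envelopes.
P(win by switching) = (11/12) · (1/9) = 11/108 ≈ 0.1019.

0.1019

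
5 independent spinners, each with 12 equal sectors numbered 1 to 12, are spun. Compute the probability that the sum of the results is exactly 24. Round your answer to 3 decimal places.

There are 12^5 = 248832 equally likely outcomes.
The number of ordered 5-tuples from {1,…,12} summing to 24 is 7205.
P(sum = 24) = 7205/248832 ≈ 0.029.

0.029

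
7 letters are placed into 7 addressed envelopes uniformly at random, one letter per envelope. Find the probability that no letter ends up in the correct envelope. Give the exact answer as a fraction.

This is the derangement probability: permutations of 7 with no fixed point.
D(7) = 7! · (1 − 1/1! + 1/2! − ··· + (−1)^7/7!) = 1854.
P = 1854/5040 = 103/280.

103/280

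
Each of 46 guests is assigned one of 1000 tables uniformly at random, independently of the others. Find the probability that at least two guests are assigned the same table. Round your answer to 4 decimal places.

It's easier to compute the probability that all 46 are distinct.
P(all distinct) = 1000/1000 · 999/1000 · ··· · 955/1000 ≈ 0.3496.
So the probability of at least one match is 1 − 0.3496 = 0.6504.

0.6504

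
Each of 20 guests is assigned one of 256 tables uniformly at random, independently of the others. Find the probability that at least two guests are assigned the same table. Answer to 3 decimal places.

It's easier to compute the probability that all 20 are distinct.
P(all distinct) = 256/256 · 255/256 · ··· · 237/256 ≈ 0.467.
So the probability of at least one match is 1 − 0.467 = 0.533.

0.533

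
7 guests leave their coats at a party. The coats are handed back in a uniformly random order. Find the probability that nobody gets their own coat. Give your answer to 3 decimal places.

This is the derangement probability: permutations of 7 with no fixed point.
D(7) = 7! · (1 − 1/1! + 1/2! − ··· + (−1)^7/7!) = 1854.
P = 1854/5040 = 103/280 ≈ 0.368.

0.368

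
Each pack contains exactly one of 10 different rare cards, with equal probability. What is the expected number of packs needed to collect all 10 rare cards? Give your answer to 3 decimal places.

After i distinct types are collected, each trial gives a new one with probability (10−i)/10, so the expected wait for the next new type is 10/(10−i).
E = 10/10 + 10/9 + 10/8 + 10/7 + 10/6 + 10/5 + 10/4 + 10/3 + 10/2 + 10/1 = 7381/252 ≈ 29.290.

29.290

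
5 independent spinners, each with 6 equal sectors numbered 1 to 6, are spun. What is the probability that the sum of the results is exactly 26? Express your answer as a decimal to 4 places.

0.0090

There are 6^5 = 7776 equally likely outcomes.
The number of ordered 5-tuples from {1,…,6} summing to 26 is 70.
P(sum = 26) = 70/7776 = 35/3888 ≈ 0.0090.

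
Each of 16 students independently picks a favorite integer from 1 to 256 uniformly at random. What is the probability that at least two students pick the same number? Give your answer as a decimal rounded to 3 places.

0.380

It's easier to compute the probability that all 16 are distinct.
P(all distinct) = 256/256 · 255/256 · ··· · 241/256 ≈ 0.620.
So the probability of at least one match is 1 − 0.620 = 0.380.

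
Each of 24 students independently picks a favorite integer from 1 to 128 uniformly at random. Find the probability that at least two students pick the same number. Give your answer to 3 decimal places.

It's easier to compute the probability that all 24 are distinct.
P(all distinct) = 128/128 · 127/128 · ··· · 105/128 ≈ 0.100.
So the probability of at least one match is 1 − 0.100 = 0.900.

0.900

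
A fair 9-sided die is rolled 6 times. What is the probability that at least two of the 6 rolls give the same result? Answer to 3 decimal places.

P(all 6 different) = 9/9 · 8/9 · ··· · 4/9 ≈ 0.114.
P(at least two equal) = 1 − 0.114 = 0.886.

0.886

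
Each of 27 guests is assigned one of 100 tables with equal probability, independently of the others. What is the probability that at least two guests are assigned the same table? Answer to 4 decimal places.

0.9791

It's easier to compute the probability that all 27 are distinct.
P(all distinct) = 100/100 · 99/100 · ··· · 74/100 ≈ 0.0209.
So the probability of at least one match is 1 − 0.0209 = 0.9791.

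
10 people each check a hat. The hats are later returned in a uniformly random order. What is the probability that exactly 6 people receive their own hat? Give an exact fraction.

Choose which 6 of the 10 are fixed: C(10,6) = 210 ways.
The remaining 4 must have no fixed point: D(4) = 9.
P = 210·9/3628800 = 1/1920.

1/1920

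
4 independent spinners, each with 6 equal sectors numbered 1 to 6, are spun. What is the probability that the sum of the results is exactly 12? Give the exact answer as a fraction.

125/1296

There are 6^4 = 1296 equally likely outcomes.
The number of ordered 4-tuples from {1,…,6} summing to 12 is 125.
P(sum = 12) = 125/1296.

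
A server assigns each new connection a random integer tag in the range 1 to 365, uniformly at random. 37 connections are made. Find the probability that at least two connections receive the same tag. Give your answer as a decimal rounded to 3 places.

It's easier to compute the probability that all 37 are distinct.
P(all distinct) = 365/365 · 364/365 · ··· · 329/365 ≈ 0.151.
So the probability of at least one match is 1 − 0.151 = 0.849.

0.849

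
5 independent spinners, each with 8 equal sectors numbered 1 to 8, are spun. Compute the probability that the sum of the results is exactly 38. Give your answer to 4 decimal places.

0.0005

There are 8^5 = 32768 equally likely outcomes.
The number of ordered 5-tuples from {1,…,8} summing to 38 is 15.
P(sum = 38) = 15/32768 ≈ 0.0005.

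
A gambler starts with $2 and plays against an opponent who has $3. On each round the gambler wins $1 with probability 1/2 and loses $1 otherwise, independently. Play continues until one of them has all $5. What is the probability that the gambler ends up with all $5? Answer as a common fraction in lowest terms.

2/5

With a fair step, P(i) = ½P(i−1) + ½P(i+1) with P(0)=0, P(5)=1 has the linear solution P(i) = i/5.
P(2) = 2/5.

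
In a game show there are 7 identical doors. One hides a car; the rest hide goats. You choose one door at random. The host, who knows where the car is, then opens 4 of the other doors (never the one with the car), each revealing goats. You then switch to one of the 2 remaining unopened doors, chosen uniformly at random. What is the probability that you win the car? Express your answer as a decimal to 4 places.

0.4286

Your original door holds the car with probability 1/7, so the other 6 collectively hold it with probability 6/7.
The host can always find 4 empty doors to open, so the reveals don't change that 6/7; it is now spread over the 2 remaining unopened doors.
P(win by switching) = (6/7) · (1/2) = 3/7 ≈ 0.4286.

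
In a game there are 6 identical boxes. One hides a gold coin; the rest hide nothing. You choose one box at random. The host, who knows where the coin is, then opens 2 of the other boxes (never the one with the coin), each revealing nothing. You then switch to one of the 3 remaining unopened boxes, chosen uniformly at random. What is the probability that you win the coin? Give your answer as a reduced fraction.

5/18

Your original box holds the coin with probability 1/6, so the other 5 collectively hold it with probability 5/6.
The host can always find 2 empty boxes to open, so the reveals don't change that 5/6; it is now spread over the 3 remaining unopened boxes.
P(win by switching) = (5/6) · (1/3) = 5/18.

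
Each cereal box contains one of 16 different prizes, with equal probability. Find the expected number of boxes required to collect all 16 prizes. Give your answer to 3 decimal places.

After i distinct types are collected, each trial gives a new one with probability (16−i)/16, so the expected wait for the next new type is 16/(16−i).
E = 16/16 + 16/15 + 16/14 + 16/13 + 16/12 + 16/11 + 16/10 + 16/9 + 16/8 + 16/7 + 16/6 + 16/5 + 16/4 + 16/3 + 16/2 + 16/1 = 2436559/45045 ≈ 54.092.

54.092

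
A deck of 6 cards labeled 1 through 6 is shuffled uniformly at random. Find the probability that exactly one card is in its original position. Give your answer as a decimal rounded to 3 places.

0.367

Choose which one is fixed: C(6,1) = 6 ways.
The remaining 5 must have no fixed point: D(5) = 44.
P = 6·44/720 = 11/30 ≈ 0.367.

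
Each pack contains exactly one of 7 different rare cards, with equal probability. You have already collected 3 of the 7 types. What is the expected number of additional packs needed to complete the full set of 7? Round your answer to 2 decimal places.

Starting from 3 distinct types, each trial gives a new one with probability (7−i)/7 when i types are held, so the wait for the next new type is 7/(7−i).
E = 7/4 + 7/3 + 7/2 + 7/1 = 175/12 ≈ 14.58.

14.58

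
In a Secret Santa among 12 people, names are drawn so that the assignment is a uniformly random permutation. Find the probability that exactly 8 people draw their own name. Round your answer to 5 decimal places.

0.00001

Choose which 8 of the 12 are fixed: C(12,8) = 495 ways.
The remaining 4 must have no fixed point: D(4) = 9.
P = 495·9/479001600 = 1/107520 ≈ 0.00001.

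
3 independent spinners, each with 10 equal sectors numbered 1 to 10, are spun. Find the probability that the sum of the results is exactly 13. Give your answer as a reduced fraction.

There are 10^3 = 1000 equally likely outcomes.
The number of ordered 3-tuples from {1,…,10} summing to 13 is 63.
P(sum = 13) = 63/1000.

63/1000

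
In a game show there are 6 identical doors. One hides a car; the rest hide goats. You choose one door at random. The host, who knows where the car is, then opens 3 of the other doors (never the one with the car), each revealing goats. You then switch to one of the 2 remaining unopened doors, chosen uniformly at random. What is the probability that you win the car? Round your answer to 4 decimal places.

0.4167

Your original door holds the car with probability 1/6, so the other 5 collectively hold it with probability 5/6.
The host can always find 3 empty doors to open, so the reveals don't change that 5/6; it is now spread over the 2 remaining unopened doors.
P(win by switching) = (5/6) · (1/2) = 5/12 ≈ 0.4167.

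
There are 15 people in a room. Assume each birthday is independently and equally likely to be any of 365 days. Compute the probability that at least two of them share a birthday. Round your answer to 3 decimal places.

0.253

It's easier to compute the probability that all 15 are distinct.
P(all distinct) = 365/365 · 364/365 · ··· · 351/365 ≈ 0.747.
So the probability of at least one match is 1 − 0.747 = 0.253.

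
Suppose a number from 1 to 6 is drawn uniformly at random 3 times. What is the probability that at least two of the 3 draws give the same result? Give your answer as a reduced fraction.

P(all 3 different) = 6/6 · 5/6 · ··· · 4/6 = 5/9.
P(at least two equal) = 1 − 5/9 = 4/9.

4/9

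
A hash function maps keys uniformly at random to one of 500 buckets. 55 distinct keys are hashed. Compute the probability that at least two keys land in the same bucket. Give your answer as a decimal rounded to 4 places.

0.9542

It's easier to compute the probability that all 55 are distinct.
P(all distinct) = 500/500 · 499/500 · ··· · 446/500 ≈ 0.0458.
So the probability of at least one match is 1 − 0.0458 = 0.9542.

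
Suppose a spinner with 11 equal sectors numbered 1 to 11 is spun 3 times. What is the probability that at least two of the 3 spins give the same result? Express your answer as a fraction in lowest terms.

P(all 3 different) = 11/11 · 10/11 · ··· · 9/11 = 90/121.
P(at least two equal) = 1 − 90/121 = 31/121.

31/121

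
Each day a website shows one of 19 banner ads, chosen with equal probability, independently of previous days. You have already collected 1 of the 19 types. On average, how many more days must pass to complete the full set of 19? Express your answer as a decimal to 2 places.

Starting from 1 distinct type, each trial gives a new one with probability (19−i)/19 when i types are held, so the wait for the next new type is 19/(19−i).
E = 19/18 + 19/17 + 19/16 + 19/15 + 19/14 + 19/13 + 19/12 + 19/11 + 19/10 + 19/9 + 19/8 + 19/7 + 19/6 + 19/5 + 19/4 + 19/3 + 19/2 + 19/1 = 271211719/4084080 ≈ 66.41.

66.41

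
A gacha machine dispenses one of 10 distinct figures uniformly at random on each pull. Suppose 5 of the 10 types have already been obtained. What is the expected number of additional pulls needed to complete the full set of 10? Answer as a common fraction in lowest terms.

Starting from 5 distinct types, each trial gives a new one with probability (10−i)/10 when i types are held, so the wait for the next new type is 10/(10−i).
E = 10/5 + 10/4 + 10/3 + 10/2 + 10/1 = 137/6.

137/6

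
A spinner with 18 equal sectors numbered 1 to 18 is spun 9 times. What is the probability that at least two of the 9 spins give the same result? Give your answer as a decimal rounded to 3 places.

P(all 9 different) = 18/18 · 17/18 · ··· · 10/18 ≈ 0.089.
P(at least two equal) = 1 − 0.089 = 0.911.

0.911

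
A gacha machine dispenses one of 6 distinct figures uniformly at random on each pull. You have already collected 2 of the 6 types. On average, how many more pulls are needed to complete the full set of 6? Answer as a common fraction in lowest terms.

Starting from 2 distinct types, each trial gives a new one with probability (6−i)/6 when i types are held, so the wait for the next new type is 6/(6−i).
E = 6/4 + 6/3 + 6/2 + 6/1 = 25/2.

25/2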